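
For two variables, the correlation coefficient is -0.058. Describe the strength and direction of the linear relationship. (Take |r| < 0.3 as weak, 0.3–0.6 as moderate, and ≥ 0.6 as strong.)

weak negative

r = -0.058 < 0 so the relationship is negative.
|r| = 0.058, which falls in the weak range.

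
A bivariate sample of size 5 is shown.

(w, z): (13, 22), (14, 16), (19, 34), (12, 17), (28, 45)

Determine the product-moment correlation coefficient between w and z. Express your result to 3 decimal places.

n = 5, Σw = 86, Σz = 134, Σw² = 1654, Σz² = 4210, Σwz = 2620
nΣwz − ΣwΣz = 13100 − 11524 = 1576
nΣw² − (Σw)² = 8270 − 7396 = 874; nΣz² − (Σz)² = 21050 − 17956 = 3094
r = 1576 / √(874 × 3094) = 1576 / 1644.4318 ≈ 0.958

0.958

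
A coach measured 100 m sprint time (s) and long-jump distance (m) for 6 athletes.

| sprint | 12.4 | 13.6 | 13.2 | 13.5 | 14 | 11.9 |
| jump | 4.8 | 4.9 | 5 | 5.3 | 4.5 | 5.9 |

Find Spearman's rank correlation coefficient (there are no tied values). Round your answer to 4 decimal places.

-0.6000

Rank sprint: 2, 5, 3, 4, 6, 1
Rank jump: 2, 3, 4, 5, 1, 6
d = rank(sprint) − rank(jump): 0, 2, -1, -1, 5, -5; Σd² = 56
ρ = 1 − 6Σd² / [n(n²−1)] = 1 − 6×56 / (6×35) = 1 − 336/210 ≈ -0.6000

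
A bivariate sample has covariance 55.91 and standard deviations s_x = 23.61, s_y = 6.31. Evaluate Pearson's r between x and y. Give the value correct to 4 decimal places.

0.3753

r = Cov(x,y) / (s_x · s_y) = 55.91 / (23.61 × 6.31)
  = 55.91 / 148.9791 ≈ 0.3753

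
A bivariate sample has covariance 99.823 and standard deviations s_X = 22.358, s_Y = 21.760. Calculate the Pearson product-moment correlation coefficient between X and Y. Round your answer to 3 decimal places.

0.205

r = Cov(X,Y) / (s_X · s_Y) = 99.823 / (22.358 × 21.760)
  = 99.823 / 486.5101 ≈ 0.205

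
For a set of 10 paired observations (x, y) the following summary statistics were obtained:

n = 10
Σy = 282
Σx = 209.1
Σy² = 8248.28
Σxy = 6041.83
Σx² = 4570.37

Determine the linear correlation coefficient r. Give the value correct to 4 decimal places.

r = (nΣxy − ΣxΣy) / √[(nΣx² − (Σx)²)(nΣy² − (Σy)²)]
Numerator: 10×6041.83 − 209.1×282 = 1452.1
Denominator: √[(45703.7 − 43722.81)(82482.8 − 79524)] = √[1980.89 × 2958.8] = 2420.9621
r = 1452.1 / 2420.9621 ≈ 0.5998

0.5998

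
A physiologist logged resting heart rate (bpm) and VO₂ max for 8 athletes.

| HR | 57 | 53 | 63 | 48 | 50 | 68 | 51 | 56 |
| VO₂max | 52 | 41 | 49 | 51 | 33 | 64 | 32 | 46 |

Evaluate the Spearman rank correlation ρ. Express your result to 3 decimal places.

0.571

Rank HR: 6, 4, 7, 1, 2, 8, 3, 5
Rank VO₂max: 7, 3, 5, 6, 2, 8, 1, 4
d = rank(HR) − rank(VO₂max): -1, 1, 2, -5, 0, 0, 2, 1; Σd² = 36
ρ = 1 − 6Σd² / [n(n²−1)] = 1 − 6×36 / (8×63) = 1 − 216/504 ≈ 0.571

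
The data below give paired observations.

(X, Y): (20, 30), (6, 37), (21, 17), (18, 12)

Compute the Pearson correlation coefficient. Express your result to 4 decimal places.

n = 4, ΣX = 65, ΣY = 96, ΣX² = 1201, ΣY² = 2702, ΣXY = 1395
nΣXY − ΣXΣY = 5580 − 6240 = -660
nΣX² − (ΣX)² = 4804 − 4225 = 579; nΣY² − (ΣY)² = 10808 − 9216 = 1592
r = -660 / √(579 × 1592) = -660 / 960.0875 ≈ -0.6874

-0.6874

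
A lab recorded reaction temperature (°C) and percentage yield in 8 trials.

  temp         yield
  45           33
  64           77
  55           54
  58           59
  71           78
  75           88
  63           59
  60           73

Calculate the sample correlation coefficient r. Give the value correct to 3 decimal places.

n = 8, Σx = 491, Σy = 521, Σx² = 30745, Σy² = 36053, Σxy = 33040
nΣxy − ΣxΣy = 264320 − 255811 = 8509
nΣx² − (Σx)² = 245960 − 241081 = 4879; nΣy² − (Σy)² = 288424 − 271441 = 16983
r = 8509 / √(4879 × 16983) = 8509 / 9102.7500 ≈ 0.935

0.935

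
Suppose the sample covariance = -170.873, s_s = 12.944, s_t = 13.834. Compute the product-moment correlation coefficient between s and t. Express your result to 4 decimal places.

r = Cov(s,t) / (s_s · s_t) = -170.873 / (12.944 × 13.834)
  = -170.873 / 179.0673 ≈ -0.9542

-0.9542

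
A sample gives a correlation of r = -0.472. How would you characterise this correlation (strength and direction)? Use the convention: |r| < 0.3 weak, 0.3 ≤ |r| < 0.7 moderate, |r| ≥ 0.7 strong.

r = -0.472 < 0 so the relationship is negative.
|r| = 0.472, which falls in the moderate range.

moderate negative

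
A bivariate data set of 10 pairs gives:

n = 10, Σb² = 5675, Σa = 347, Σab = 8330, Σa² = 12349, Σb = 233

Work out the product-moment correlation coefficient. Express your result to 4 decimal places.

r = (nΣab − ΣaΣb) / √[(nΣa² − (Σa)²)(nΣb² − (Σb)²)]
Numerator: 10×8330 − 347×233 = 2449
Denominator: √[(123490 − 120409)(56750 − 54289)] = √[3081 × 2461] = 2753.6051
r = 2449 / 2753.6051 ≈ 0.8894

0.8894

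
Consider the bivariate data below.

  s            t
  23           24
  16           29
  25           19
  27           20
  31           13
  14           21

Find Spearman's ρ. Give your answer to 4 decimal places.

-0.7714

Rank s: 3, 2, 4, 5, 6, 1
Rank t: 5, 6, 2, 3, 1, 4
d = rank(s) − rank(t): -2, -4, 2, 2, 5, -3; Σd² = 62
ρ = 1 − 6Σd² / [n(n²−1)] = 1 − 6×62 / (6×35) = 1 − 372/210 ≈ -0.7714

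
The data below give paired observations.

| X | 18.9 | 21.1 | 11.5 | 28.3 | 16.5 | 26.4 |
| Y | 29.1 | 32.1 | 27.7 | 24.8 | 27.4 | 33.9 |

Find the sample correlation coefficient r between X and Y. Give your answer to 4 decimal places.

0.1538

n = 6, ΣX = 122.7, ΣY = 175, ΣX² = 2704.77, ΣY² = 5159.52, ΣXY = 3594.75
nΣXY − ΣXΣY = 21568.5 − 21472.5 = 96
nΣX² − (ΣX)² = 16228.62 − 15055.29 = 1173.33; nΣY² − (ΣY)² = 30957.12 − 30625 = 332.12
r = 96 / √(1173.33 × 332.12) = 96 / 624.2486 ≈ 0.1538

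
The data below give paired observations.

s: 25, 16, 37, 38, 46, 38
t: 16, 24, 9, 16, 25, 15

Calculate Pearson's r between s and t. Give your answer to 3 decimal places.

n = 6, Σs = 200, Σt = 105, Σs² = 7254, Σt² = 2019, Σst = 3445
nΣst − ΣsΣt = 20670 − 21000 = -330
nΣs² − (Σs)² = 43524 − 40000 = 3524; nΣt² − (Σt)² = 12114 − 11025 = 1089
r = -330 / √(3524 × 1089) = -330 / 1958.9885 ≈ -0.168

-0.168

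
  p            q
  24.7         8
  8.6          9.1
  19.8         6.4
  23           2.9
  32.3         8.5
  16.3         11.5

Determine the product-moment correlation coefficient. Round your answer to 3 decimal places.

n = 6, Σp = 124.7, Σq = 46.4, Σp² = 2914.07, Σq² = 400.68, Σpq = 931.28
nΣpq − ΣpΣq = 5587.68 − 5786.08 = -198.4
nΣp² − (Σp)² = 17484.42 − 15550.09 = 1934.33; nΣq² − (Σq)² = 2404.08 − 2152.96 = 251.12
r = -198.4 / √(1934.33 × 251.12) = -198.4 / 696.9569 ≈ -0.285

-0.285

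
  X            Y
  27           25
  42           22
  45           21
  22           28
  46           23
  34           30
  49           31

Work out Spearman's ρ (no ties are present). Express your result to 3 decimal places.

Rank X: 2, 4, 5, 1, 6, 3, 7
Rank Y: 4, 2, 1, 5, 3, 6, 7
d = rank(X) − rank(Y): -2, 2, 4, -4, 3, -3, 0; Σd² = 58
ρ = 1 − 6Σd² / [n(n²−1)] = 1 − 6×58 / (7×48) = 1 − 348/336 ≈ -0.036

-0.036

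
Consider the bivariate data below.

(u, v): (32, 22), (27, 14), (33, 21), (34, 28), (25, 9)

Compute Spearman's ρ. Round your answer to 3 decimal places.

0.900

Rank u: 3, 2, 4, 5, 1
Rank v: 4, 2, 3, 5, 1
d = rank(u) − rank(v): -1, 0, 1, 0, 0; Σd² = 2
ρ = 1 − 6Σd² / [n(n²−1)] = 1 − 6×2 / (5×24) = 1 − 12/120 ≈ 0.900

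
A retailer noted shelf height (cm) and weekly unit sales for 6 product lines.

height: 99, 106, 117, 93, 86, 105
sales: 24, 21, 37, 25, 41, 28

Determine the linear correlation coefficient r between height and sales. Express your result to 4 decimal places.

n = 6, Σx = 606, Σy = 176, Σx² = 61796, Σy² = 5476, Σxy = 17722
nΣxy − ΣxΣy = 106332 − 106656 = -324
nΣx² − (Σx)² = 370776 − 367236 = 3540; nΣy² − (Σy)² = 32856 − 30976 = 1880
r = -324 / √(3540 × 1880) = -324 / 2579.7674 ≈ -0.1256

-0.1256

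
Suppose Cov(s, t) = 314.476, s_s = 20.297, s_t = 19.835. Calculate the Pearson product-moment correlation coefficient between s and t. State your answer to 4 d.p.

r = Cov(s,t) / (s_s · s_t) = 314.476 / (20.297 × 19.835)
  = 314.476 / 402.5910 ≈ 0.7811

0.7811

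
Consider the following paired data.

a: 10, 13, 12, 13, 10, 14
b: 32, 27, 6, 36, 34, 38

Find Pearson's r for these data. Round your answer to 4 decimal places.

n = 6, Σa = 72, Σb = 173, Σa² = 878, Σb² = 5685, Σab = 2083
nΣab − ΣaΣb = 12498 − 12456 = 42
nΣa² − (Σa)² = 5268 − 5184 = 84; nΣb² − (Σb)² = 34110 − 29929 = 4181
r = 42 / √(84 × 4181) = 42 / 592.6247 ≈ 0.0709

0.0709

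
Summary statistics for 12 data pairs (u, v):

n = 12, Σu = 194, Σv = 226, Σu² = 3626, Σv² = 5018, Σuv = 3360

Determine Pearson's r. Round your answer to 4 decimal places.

r = (nΣuv − ΣuΣv) / √[(nΣu² − (Σu)²)(nΣv² − (Σv)²)]
Numerator: 12×3360 − 194×226 = -3524
Denominator: √[(43512 − 37636)(60216 − 51076)] = √[5876 × 9140] = 7328.4814
r = -3524 / 7328.4814 ≈ -0.4809

-0.4809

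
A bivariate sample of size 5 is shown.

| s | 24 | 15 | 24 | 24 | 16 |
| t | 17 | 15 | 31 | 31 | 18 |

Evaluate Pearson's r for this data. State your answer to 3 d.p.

0.688

n = 5, Σs = 103, Σt = 112, Σs² = 2209, Σt² = 2760, Σst = 2409
nΣst − ΣsΣt = 12045 − 11536 = 509
nΣs² − (Σs)² = 11045 − 10609 = 436; nΣt² − (Σt)² = 13800 − 12544 = 1256
r = 509 / √(436 × 1256) = 509 / 740.0108 ≈ 0.688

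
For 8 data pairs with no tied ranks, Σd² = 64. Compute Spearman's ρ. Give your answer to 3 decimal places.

0.238

ρ = 1 − 6Σd² / [n(n²−1)] = 1 − 6×64 / (8×63)
  = 1 − 384/504 = 1 − 0.7619 ≈ 0.238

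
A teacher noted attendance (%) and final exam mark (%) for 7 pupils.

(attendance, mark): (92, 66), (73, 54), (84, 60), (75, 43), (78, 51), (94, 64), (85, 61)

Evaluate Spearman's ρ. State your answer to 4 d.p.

0.8571

Rank attendance: 6, 1, 4, 2, 3, 7, 5
Rank mark: 7, 3, 4, 1, 2, 6, 5
d = rank(attendance) − rank(mark): -1, -2, 0, 1, 1, 1, 0; Σd² = 8
ρ = 1 − 6Σd² / [n(n²−1)] = 1 − 6×8 / (7×48) = 1 − 48/336 ≈ 0.8571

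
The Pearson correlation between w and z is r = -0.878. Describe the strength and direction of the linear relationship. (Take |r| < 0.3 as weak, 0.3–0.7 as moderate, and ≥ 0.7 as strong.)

strong negative

r = -0.878 < 0 so the relationship is negative.
|r| = 0.878, which falls in the strong range.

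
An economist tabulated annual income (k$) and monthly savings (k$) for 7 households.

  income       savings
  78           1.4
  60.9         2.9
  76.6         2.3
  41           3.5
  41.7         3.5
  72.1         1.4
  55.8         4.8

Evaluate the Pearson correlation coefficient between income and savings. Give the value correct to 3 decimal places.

n = 7, Σx = 426.1, Σy = 19.8, Σx² = 27392.31, Σy² = 65.16, Σxy = 1120.22
nΣxy − ΣxΣy = 7841.54 − 8436.78 = -595.24
nΣx² − (Σx)² = 191746.17 − 181561.21 = 10184.96; nΣy² − (Σy)² = 456.12 − 392.04 = 64.08
r = -595.24 / √(10184.96 × 64.08) = -595.24 / 807.8689 ≈ -0.737

-0.737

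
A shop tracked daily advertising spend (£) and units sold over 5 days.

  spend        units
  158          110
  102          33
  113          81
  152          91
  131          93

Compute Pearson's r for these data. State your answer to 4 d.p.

0.8479

n = 5, Σx = 656, Σy = 408, Σx² = 88402, Σy² = 36680, Σxy = 55914
nΣxy − ΣxΣy = 279570 − 267648 = 11922
nΣx² − (Σx)² = 442010 − 430336 = 11674; nΣy² − (Σy)² = 183400 − 166464 = 16936
r = 11922 / √(11674 × 16936) = 11922 / 14060.9695 ≈ 0.8479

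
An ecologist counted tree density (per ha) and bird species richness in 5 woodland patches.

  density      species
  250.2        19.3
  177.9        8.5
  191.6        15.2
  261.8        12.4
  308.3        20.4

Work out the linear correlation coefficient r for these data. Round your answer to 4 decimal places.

n = 5, Σx = 1189.8, Σy = 75.8, Σx² = 294547.14, Σy² = 1245.7, Σxy = 18788.97
nΣxy − ΣxΣy = 93944.85 − 90186.84 = 3758.01
nΣx² − (Σx)² = 1472735.7 − 1415624.04 = 57111.66; nΣy² − (Σy)² = 6228.5 − 5745.64 = 482.86
r = 3758.01 / √(57111.66 × 482.86) = 3758.01 / 5251.3747 ≈ 0.7156

0.7156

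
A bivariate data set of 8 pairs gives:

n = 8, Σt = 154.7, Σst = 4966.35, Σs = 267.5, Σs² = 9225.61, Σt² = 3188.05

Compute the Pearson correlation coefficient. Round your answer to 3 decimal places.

r = (nΣst − ΣsΣt) / √[(nΣs² − (Σs)²)(nΣt² − (Σt)²)]
Numerator: 8×4966.35 − 267.5×154.7 = -1651.45
Denominator: √[(73804.88 − 71556.25)(25504.4 − 23932.09)] = √[2248.63 × 1572.31] = 1880.3041
r = -1651.45 / 1880.3041 ≈ -0.878

-0.878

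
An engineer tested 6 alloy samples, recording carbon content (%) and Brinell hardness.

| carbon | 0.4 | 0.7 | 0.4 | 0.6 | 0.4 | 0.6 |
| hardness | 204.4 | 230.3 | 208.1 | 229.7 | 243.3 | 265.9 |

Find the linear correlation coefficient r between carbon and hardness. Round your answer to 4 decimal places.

0.4626

n = 6, Σx = 3.1, Σy = 1381.7, Σx² = 1.69, Σy² = 320782.85, Σxy = 720.89
nΣxy − ΣxΣy = 4325.34 − 4283.27 = 42.07
nΣx² − (Σx)² = 10.14 − 9.61 = 0.53; nΣy² − (Σy)² = 1924697.1 − 1909094.89 = 15602.21
r = 42.07 / √(0.53 × 15602.21) = 42.07 / 90.9350 ≈ 0.4626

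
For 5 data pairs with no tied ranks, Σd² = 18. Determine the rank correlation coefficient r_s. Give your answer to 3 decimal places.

ρ = 1 − 6Σd² / [n(n²−1)] = 1 − 6×18 / (5×24)
  = 1 − 108/120 = 1 − 0.9000 ≈ 0.100

0.100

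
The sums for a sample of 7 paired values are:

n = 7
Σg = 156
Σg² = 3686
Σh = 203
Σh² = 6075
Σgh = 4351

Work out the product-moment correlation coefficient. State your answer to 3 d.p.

r = (nΣgh − ΣgΣh) / √[(nΣg² − (Σg)²)(nΣh² − (Σh)²)]
Numerator: 7×4351 − 156×203 = -1211
Denominator: √[(25802 − 24336)(42525 − 41209)] = √[1466 × 1316] = 1388.9766
r = -1211 / 1388.9766 ≈ -0.872

-0.872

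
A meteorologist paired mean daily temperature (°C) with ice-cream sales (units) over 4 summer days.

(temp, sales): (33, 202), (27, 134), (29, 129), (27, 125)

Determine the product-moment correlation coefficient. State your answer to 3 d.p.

n = 4, Σx = 116, Σy = 590, Σx² = 3388, Σy² = 91026, Σxy = 17400
nΣxy − ΣxΣy = 69600 − 68440 = 1160
nΣx² − (Σx)² = 13552 − 13456 = 96; nΣy² − (Σy)² = 364104 − 348100 = 16004
r = 1160 / √(96 × 16004) = 1160 / 1239.5096 ≈ 0.936

0.936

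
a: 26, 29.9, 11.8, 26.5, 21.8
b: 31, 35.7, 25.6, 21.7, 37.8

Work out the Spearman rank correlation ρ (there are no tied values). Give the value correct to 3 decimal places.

Rank a: 3, 5, 1, 4, 2
Rank b: 3, 4, 2, 1, 5
d = rank(a) − rank(b): 0, 1, -1, 3, -3; Σd² = 20
ρ = 1 − 6Σd² / [n(n²−1)] = 1 − 6×20 / (5×24) = 1 − 120/120 ≈ 0.000

0.000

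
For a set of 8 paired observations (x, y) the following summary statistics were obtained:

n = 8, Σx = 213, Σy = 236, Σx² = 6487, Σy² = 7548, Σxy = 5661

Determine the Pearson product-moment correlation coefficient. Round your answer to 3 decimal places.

-0.900

r = (nΣxy − ΣxΣy) / √[(nΣx² − (Σx)²)(nΣy² − (Σy)²)]
Numerator: 8×5661 − 213×236 = -4980
Denominator: √[(51896 − 45369)(60384 − 55696)] = √[6527 × 4688] = 5531.5980
r = -4980 / 5531.5980 ≈ -0.900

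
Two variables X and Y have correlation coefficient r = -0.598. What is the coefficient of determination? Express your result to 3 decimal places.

r² = (-0.598)² = 0.358

0.358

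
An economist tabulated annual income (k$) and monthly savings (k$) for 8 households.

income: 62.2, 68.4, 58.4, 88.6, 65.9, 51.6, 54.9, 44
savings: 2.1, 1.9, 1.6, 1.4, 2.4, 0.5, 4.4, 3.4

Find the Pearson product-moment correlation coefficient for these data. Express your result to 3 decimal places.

n = 8, Σx = 494, Σy = 17.7, Σx² = 31763.3, Σy² = 49.47, Σxy = 1053.18
nΣxy − ΣxΣy = 8425.44 − 8743.8 = -318.36
nΣx² − (Σx)² = 254106.4 − 244036 = 10070.4; nΣy² − (Σy)² = 395.76 − 313.29 = 82.47
r = -318.36 / √(10070.4 × 82.47) = -318.36 / 911.3210 ≈ -0.349

-0.349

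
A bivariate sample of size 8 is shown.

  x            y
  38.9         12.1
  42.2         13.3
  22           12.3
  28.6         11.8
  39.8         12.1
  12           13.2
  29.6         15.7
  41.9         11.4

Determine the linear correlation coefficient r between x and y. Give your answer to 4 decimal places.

-0.2477

n = 8, Σx = 255, Σy = 101.9, Σx² = 8955.82, Σy² = 1310.93, Σxy = 3222.39
nΣxy − ΣxΣy = 25779.12 − 25984.5 = -205.38
nΣx² − (Σx)² = 71646.56 − 65025 = 6621.56; nΣy² − (Σy)² = 10487.44 − 10383.61 = 103.83
r = -205.38 / √(6621.56 × 103.83) = -205.38 / 829.1662 ≈ -0.2477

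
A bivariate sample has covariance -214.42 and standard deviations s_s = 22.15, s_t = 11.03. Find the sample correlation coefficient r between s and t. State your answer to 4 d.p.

-0.8776

r = Cov(s,t) / (s_s · s_t) = -214.42 / (22.15 × 11.03)
  = -214.42 / 244.3145 ≈ -0.8776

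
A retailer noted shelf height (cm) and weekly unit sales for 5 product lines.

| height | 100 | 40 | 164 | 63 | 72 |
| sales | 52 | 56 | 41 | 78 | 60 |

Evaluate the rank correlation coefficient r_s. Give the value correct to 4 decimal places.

-0.7000

Rank height: 4, 1, 5, 2, 3
Rank sales: 2, 3, 1, 5, 4
d = rank(height) − rank(sales): 2, -2, 4, -3, -1; Σd² = 34
ρ = 1 − 6Σd² / [n(n²−1)] = 1 − 6×34 / (5×24) = 1 − 204/120 ≈ -0.7000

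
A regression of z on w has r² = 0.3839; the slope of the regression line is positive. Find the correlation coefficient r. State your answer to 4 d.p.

|r| = √0.3839 = 0.6196
The association is positive, so r = 0.6196.

0.6196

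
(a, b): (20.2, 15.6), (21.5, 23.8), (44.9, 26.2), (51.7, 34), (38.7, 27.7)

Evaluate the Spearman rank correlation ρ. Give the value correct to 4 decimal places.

0.9000

Rank a: 1, 2, 4, 5, 3
Rank b: 1, 2, 3, 5, 4
d = rank(a) − rank(b): 0, 0, 1, 0, -1; Σd² = 2
ρ = 1 − 6Σd² / [n(n²−1)] = 1 − 6×2 / (5×24) = 1 − 12/120 ≈ 0.9000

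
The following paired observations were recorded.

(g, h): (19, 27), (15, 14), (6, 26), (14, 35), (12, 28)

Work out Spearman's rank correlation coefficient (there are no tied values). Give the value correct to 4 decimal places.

-0.1000

Rank g: 5, 4, 1, 3, 2
Rank h: 3, 1, 2, 5, 4
d = rank(g) − rank(h): 2, 3, -1, -2, -2; Σd² = 22
ρ = 1 − 6Σd² / [n(n²−1)] = 1 − 6×22 / (5×24) = 1 − 132/120 ≈ -0.1000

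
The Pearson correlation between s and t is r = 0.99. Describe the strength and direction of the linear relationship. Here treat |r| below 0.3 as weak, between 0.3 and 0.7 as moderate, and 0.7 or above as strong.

strong positive

r = 0.99 > 0 so the relationship is positive.
|r| = 0.99, which falls in the strong range.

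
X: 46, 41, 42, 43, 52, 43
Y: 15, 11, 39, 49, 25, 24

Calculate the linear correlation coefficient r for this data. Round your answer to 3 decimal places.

-0.122

n = 6, ΣX = 267, ΣY = 163, ΣX² = 11963, ΣY² = 5469, ΣXY = 7218
nΣXY − ΣXΣY = 43308 − 43521 = -213
nΣX² − (ΣX)² = 71778 − 71289 = 489; nΣY² − (ΣY)² = 32814 − 26569 = 6245
r = -213 / √(489 × 6245) = -213 / 1747.5139 ≈ -0.122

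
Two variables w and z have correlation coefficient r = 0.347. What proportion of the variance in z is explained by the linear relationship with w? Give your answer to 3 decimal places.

0.120

r² = (0.347)² = 0.120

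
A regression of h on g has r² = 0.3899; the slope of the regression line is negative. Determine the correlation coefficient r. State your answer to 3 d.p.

|r| = √0.3899 = 0.624
The association is negative, so r = −0.624.

-0.624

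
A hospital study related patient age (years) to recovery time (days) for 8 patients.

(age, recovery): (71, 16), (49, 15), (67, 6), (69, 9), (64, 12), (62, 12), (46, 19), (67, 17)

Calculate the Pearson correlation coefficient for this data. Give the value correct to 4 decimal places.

n = 8, Σx = 495, Σy = 106, Σx² = 31237, Σy² = 1536, Σxy = 6419
nΣxy − ΣxΣy = 51352 − 52470 = -1118
nΣx² − (Σx)² = 249896 − 245025 = 4871; nΣy² − (Σy)² = 12288 − 11236 = 1052
r = -1118 / √(4871 × 1052) = -1118 / 2263.6899 ≈ -0.4939

-0.4939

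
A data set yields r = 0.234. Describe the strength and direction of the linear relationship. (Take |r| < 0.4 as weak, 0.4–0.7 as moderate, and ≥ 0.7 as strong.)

r = 0.234 > 0 so the relationship is positive.
|r| = 0.234, which falls in the weak range.

weak positive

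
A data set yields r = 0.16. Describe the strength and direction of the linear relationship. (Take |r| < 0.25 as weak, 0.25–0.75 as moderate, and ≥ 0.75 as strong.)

r = 0.16 > 0 so the relationship is positive.
|r| = 0.16, which falls in the weak range.

weak positive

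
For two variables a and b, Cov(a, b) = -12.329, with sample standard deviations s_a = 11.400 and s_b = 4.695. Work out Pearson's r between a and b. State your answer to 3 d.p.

r = Cov(a,b) / (s_a · s_b) = -12.329 / (11.400 × 4.695)
  = -12.329 / 53.5230 ≈ -0.230

-0.230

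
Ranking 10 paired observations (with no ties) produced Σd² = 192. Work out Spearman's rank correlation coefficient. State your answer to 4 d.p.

-0.1636

ρ = 1 − 6Σd² / [n(n²−1)] = 1 − 6×192 / (10×99)
  = 1 − 1152/990 = 1 − 1.16364 ≈ -0.1636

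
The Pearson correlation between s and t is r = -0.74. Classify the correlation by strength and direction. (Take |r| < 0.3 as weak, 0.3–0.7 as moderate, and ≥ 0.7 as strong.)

strong negative

r = -0.74 < 0 so the relationship is negative.
|r| = 0.74, which falls in the strong range.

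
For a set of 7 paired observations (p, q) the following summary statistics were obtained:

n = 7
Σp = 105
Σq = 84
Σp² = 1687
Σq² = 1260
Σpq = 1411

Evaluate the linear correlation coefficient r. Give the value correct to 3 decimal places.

0.899

r = (nΣpq − ΣpΣq) / √[(nΣp² − (Σp)²)(nΣq² − (Σq)²)]
Numerator: 7×1411 − 105×84 = 1057
Denominator: √[(11809 − 11025)(8820 − 7056)] = √[784 × 1764] = 1176.0000
r = 1057 / 1176.0000 ≈ 0.899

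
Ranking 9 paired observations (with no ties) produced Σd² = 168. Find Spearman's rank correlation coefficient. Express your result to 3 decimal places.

-0.400

ρ = 1 − 6Σd² / [n(n²−1)] = 1 − 6×168 / (9×80)
  = 1 − 1008/720 = 1 − 1.4000 ≈ -0.400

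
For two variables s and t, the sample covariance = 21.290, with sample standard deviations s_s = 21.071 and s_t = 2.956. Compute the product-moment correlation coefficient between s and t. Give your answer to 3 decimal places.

r = Cov(s,t) / (s_s · s_t) = 21.290 / (21.071 × 2.956)
  = 21.290 / 62.2859 ≈ 0.342

0.342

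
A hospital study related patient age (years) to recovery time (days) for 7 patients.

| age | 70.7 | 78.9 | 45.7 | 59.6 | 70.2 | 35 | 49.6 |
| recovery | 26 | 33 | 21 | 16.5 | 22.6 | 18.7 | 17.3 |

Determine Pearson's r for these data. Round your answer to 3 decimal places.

n = 7, Σx = 409.7, Σy = 155.1, Σx² = 25477.55, Σy² = 3637.99, Σxy = 9484.1
nΣxy − ΣxΣy = 66388.7 − 63544.47 = 2844.23
nΣx² − (Σx)² = 178342.85 − 167854.09 = 10488.76; nΣy² − (Σy)² = 25465.93 − 24056.01 = 1409.92
r = 2844.23 / √(10488.76 × 1409.92) = 2844.23 / 3845.5575 ≈ 0.740

0.740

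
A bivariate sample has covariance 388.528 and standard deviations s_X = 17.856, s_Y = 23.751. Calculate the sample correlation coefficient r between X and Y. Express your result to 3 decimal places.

0.916

r = Cov(X,Y) / (s_X · s_Y) = 388.528 / (17.856 × 23.751)
  = 388.528 / 424.0979 ≈ 0.916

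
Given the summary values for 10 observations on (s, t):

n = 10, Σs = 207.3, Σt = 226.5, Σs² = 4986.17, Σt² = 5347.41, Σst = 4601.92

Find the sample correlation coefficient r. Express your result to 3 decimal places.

r = (nΣst − ΣsΣt) / √[(nΣs² − (Σs)²)(nΣt² − (Σt)²)]
Numerator: 10×4601.92 − 207.3×226.5 = -934.25
Denominator: √[(49861.7 − 42973.29)(53474.1 − 51302.25)] = √[6888.41 × 2171.85] = 3867.8926
r = -934.25 / 3867.8926 ≈ -0.242

-0.242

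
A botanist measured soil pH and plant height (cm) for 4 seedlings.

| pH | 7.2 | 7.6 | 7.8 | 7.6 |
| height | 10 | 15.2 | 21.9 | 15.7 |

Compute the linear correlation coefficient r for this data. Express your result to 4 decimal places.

n = 4, Σx = 30.2, Σy = 62.8, Σx² = 228.2, Σy² = 1057.14, Σxy = 477.66
nΣxy − ΣxΣy = 1910.64 − 1896.56 = 14.08
nΣx² − (Σx)² = 912.8 − 912.04 = 0.76; nΣy² − (Σy)² = 4228.56 − 3943.84 = 284.72
r = 14.08 / √(0.76 × 284.72) = 14.08 / 14.7101 ≈ 0.9572

0.9572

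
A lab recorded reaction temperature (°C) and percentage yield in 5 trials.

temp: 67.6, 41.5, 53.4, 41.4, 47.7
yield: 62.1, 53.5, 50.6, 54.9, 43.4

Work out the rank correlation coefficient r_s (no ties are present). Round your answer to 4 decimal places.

0.1000

Rank temp: 5, 2, 4, 1, 3
Rank yield: 5, 3, 2, 4, 1
d = rank(temp) − rank(yield): 0, -1, 2, -3, 2; Σd² = 18
ρ = 1 − 6Σd² / [n(n²−1)] = 1 − 6×18 / (5×24) = 1 − 108/120 ≈ 0.1000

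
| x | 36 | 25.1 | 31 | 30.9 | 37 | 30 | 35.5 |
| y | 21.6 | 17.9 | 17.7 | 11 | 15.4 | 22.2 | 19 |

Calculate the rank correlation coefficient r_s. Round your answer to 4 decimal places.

-0.1429

Rank x: 6, 1, 4, 3, 7, 2, 5
Rank y: 6, 4, 3, 1, 2, 7, 5
d = rank(x) − rank(y): 0, -3, 1, 2, 5, -5, 0; Σd² = 64
ρ = 1 − 6Σd² / [n(n²−1)] = 1 − 6×64 / (7×48) = 1 − 384/336 ≈ -0.1429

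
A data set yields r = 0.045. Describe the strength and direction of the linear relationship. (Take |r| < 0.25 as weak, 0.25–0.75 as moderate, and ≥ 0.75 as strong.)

r = 0.045 > 0 so the relationship is positive.
|r| = 0.045, which falls in the weak range.

weak positive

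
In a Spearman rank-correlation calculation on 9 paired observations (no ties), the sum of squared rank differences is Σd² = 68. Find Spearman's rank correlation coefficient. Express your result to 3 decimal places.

ρ = 1 − 6Σd² / [n(n²−1)] = 1 − 6×68 / (9×80)
  = 1 − 408/720 = 1 − 0.5667 ≈ 0.433

0.433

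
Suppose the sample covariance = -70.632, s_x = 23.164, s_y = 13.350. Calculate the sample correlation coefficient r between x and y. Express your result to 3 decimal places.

r = Cov(x,y) / (s_x · s_y) = -70.632 / (23.164 × 13.350)
  = -70.632 / 309.2394 ≈ -0.228

-0.228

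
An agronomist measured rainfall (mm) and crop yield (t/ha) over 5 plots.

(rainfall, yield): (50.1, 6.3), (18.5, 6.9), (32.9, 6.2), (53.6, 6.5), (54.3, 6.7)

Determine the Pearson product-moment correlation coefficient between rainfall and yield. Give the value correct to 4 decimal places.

-0.3234

n = 5, Σx = 209.4, Σy = 32.6, Σx² = 9756.12, Σy² = 212.88, Σxy = 1359.47
nΣxy − ΣxΣy = 6797.35 − 6826.44 = -29.09
nΣx² − (Σx)² = 48780.6 − 43848.36 = 4932.24; nΣy² − (Σy)² = 1064.4 − 1062.76 = 1.64
r = -29.09 / √(4932.24 × 1.64) = -29.09 / 89.9382 ≈ -0.3234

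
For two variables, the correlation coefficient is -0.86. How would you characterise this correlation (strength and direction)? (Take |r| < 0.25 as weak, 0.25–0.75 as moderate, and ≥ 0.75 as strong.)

strong negative

r = -0.86 < 0 so the relationship is negative.
|r| = 0.86, which falls in the strong range.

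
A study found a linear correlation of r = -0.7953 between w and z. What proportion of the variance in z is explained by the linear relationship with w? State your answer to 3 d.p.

r² = (-0.7953)² = 0.633

0.633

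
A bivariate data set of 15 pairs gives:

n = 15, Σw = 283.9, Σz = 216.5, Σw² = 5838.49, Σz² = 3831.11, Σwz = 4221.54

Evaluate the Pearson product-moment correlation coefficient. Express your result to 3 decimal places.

r = (nΣwz − ΣwΣz) / √[(nΣw² − (Σw)²)(nΣz² − (Σz)²)]
Numerator: 15×4221.54 − 283.9×216.5 = 1858.75
Denominator: √[(87577.35 − 80599.21)(57466.65 − 46872.25)] = √[6978.14 × 10594.4] = 8598.2095
r = 1858.75 / 8598.2095 ≈ 0.216

0.216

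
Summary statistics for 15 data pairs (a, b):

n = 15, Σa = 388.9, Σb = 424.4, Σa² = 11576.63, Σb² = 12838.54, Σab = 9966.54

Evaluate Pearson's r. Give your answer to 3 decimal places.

r = (nΣab − ΣaΣb) / √[(nΣa² − (Σa)²)(nΣb² − (Σb)²)]
Numerator: 15×9966.54 − 388.9×424.4 = -15551.06
Denominator: √[(173649.45 − 151243.21)(192578.1 − 180115.36)] = √[22406.24 × 12462.74] = 16710.5698
r = -15551.06 / 16710.5698 ≈ -0.931

-0.931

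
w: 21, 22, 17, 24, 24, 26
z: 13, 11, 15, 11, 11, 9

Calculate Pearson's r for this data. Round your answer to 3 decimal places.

n = 6, Σw = 134, Σz = 70, Σw² = 3042, Σz² = 838, Σwz = 1532
nΣwz − ΣwΣz = 9192 − 9380 = -188
nΣw² − (Σw)² = 18252 − 17956 = 296; nΣz² − (Σz)² = 5028 − 4900 = 128
r = -188 / √(296 × 128) = -188 / 194.6484 ≈ -0.966

-0.966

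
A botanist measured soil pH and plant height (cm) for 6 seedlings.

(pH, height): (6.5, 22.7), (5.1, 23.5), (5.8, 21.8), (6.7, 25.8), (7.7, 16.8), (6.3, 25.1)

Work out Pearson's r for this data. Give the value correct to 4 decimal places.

-0.5336

n = 6, Σx = 38.1, Σy = 135.7, Σx² = 245.77, Σy² = 3120.67, Σxy = 854.19
nΣxy − ΣxΣy = 5125.14 − 5170.17 = -45.03
nΣx² − (Σx)² = 1474.62 − 1451.61 = 23.01; nΣy² − (Σy)² = 18724.02 − 18414.49 = 309.53
r = -45.03 / √(23.01 × 309.53) = -45.03 / 84.3936 ≈ -0.5336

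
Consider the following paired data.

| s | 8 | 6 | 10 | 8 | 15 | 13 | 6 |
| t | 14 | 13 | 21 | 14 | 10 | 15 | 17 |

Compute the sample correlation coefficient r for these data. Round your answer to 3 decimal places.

n = 7, Σs = 66, Σt = 104, Σs² = 694, Σt² = 1616, Σst = 959
nΣst − ΣsΣt = 6713 − 6864 = -151
nΣs² − (Σs)² = 4858 − 4356 = 502; nΣt² − (Σt)² = 11312 − 10816 = 496
r = -151 / √(502 × 496) = -151 / 498.9910 ≈ -0.303

-0.303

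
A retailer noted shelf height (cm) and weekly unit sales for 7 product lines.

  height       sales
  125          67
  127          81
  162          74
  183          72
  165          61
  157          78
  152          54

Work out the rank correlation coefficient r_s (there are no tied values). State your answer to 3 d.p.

-0.107

Rank height: 1, 2, 5, 7, 6, 4, 3
Rank sales: 3, 7, 5, 4, 2, 6, 1
d = rank(height) − rank(sales): -2, -5, 0, 3, 4, -2, 2; Σd² = 62
ρ = 1 − 6Σd² / [n(n²−1)] = 1 − 6×62 / (7×48) = 1 − 372/336 ≈ -0.107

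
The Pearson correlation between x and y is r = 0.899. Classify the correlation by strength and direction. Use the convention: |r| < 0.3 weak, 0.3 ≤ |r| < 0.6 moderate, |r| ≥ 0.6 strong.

r = 0.899 > 0 so the relationship is positive.
|r| = 0.899, which falls in the strong range.

strong positive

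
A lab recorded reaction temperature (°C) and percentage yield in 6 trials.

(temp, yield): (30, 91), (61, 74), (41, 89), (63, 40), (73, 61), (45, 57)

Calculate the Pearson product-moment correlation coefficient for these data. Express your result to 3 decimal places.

n = 6, Σx = 313, Σy = 412, Σx² = 17625, Σy² = 30248, Σxy = 20431
nΣxy − ΣxΣy = 122586 − 128956 = -6370
nΣx² − (Σx)² = 105750 − 97969 = 7781; nΣy² − (Σy)² = 181488 − 169744 = 11744
r = -6370 / √(7781 × 11744) = -6370 / 9559.2920 ≈ -0.666

-0.666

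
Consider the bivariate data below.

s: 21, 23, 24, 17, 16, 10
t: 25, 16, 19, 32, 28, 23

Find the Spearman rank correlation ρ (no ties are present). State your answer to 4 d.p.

-0.5429

Rank s: 4, 5, 6, 3, 2, 1
Rank t: 4, 1, 2, 6, 5, 3
d = rank(s) − rank(t): 0, 4, 4, -3, -3, -2; Σd² = 54
ρ = 1 − 6Σd² / [n(n²−1)] = 1 − 6×54 / (6×35) = 1 − 324/210 ≈ -0.5429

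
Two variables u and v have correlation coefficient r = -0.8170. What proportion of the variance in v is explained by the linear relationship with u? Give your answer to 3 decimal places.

0.667

r² = (-0.8170)² = 0.667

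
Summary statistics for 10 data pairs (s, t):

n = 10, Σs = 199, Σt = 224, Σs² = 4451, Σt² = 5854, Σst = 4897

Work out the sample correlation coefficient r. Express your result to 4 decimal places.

0.6857

r = (nΣst − ΣsΣt) / √[(nΣs² − (Σs)²)(nΣt² − (Σt)²)]
Numerator: 10×4897 − 199×224 = 4394
Denominator: √[(44510 − 39601)(58540 − 50176)] = √[4909 × 8364] = 6407.7200
r = 4394 / 6407.7200 ≈ 0.6857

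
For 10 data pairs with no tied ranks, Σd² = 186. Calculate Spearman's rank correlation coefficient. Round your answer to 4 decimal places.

-0.1273

ρ = 1 − 6Σd² / [n(n²−1)] = 1 − 6×186 / (10×99)
  = 1 − 1116/990 = 1 − 1.12727 ≈ -0.1273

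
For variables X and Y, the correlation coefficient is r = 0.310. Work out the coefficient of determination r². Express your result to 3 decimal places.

r² = (0.310)² = 0.096

0.096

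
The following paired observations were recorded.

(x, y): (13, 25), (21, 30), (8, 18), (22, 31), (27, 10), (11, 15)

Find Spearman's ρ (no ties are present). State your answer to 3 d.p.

Rank x: 3, 4, 1, 5, 6, 2
Rank y: 4, 5, 3, 6, 1, 2
d = rank(x) − rank(y): -1, -1, -2, -1, 5, 0; Σd² = 32
ρ = 1 − 6Σd² / [n(n²−1)] = 1 − 6×32 / (6×35) = 1 − 192/210 ≈ 0.086

0.086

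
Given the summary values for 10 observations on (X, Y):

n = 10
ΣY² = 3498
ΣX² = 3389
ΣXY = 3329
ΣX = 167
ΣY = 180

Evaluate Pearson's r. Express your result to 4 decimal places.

0.8209

r = (nΣXY − ΣXΣY) / √[(nΣX² − (ΣX)²)(nΣY² − (ΣY)²)]
Numerator: 10×3329 − 167×180 = 3230
Denominator: √[(33890 − 27889)(34980 − 32400)] = √[6001 × 2580] = 3934.7910
r = 3230 / 3934.7910 ≈ 0.8209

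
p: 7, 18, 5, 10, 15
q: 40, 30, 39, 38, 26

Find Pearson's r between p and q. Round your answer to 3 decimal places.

n = 5, Σp = 55, Σq = 173, Σp² = 723, Σq² = 6141, Σpq = 1785
nΣpq − ΣpΣq = 8925 − 9515 = -590
nΣp² − (Σp)² = 3615 − 3025 = 590; nΣq² − (Σq)² = 30705 − 29929 = 776
r = -590 / √(590 × 776) = -590 / 676.6388 ≈ -0.872

-0.872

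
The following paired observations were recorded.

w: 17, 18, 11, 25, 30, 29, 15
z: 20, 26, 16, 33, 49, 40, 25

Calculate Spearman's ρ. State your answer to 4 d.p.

0.9643

Rank w: 3, 4, 1, 5, 7, 6, 2
Rank z: 2, 4, 1, 5, 7, 6, 3
d = rank(w) − rank(z): 1, 0, 0, 0, 0, 0, -1; Σd² = 2
ρ = 1 − 6Σd² / [n(n²−1)] = 1 − 6×2 / (7×48) = 1 − 12/336 ≈ 0.9643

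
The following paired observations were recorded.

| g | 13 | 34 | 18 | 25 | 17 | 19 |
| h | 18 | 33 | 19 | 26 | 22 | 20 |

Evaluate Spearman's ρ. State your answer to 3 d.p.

Rank g: 1, 6, 3, 5, 2, 4
Rank h: 1, 6, 2, 5, 4, 3
d = rank(g) − rank(h): 0, 0, 1, 0, -2, 1; Σd² = 6
ρ = 1 − 6Σd² / [n(n²−1)] = 1 − 6×6 / (6×35) = 1 − 36/210 ≈ 0.829

0.829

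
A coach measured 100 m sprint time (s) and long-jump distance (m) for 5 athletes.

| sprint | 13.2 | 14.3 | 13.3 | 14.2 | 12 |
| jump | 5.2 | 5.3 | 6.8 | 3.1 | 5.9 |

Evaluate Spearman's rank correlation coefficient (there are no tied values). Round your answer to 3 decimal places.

Rank sprint: 2, 5, 3, 4, 1
Rank jump: 2, 3, 5, 1, 4
d = rank(sprint) − rank(jump): 0, 2, -2, 3, -3; Σd² = 26
ρ = 1 − 6Σd² / [n(n²−1)] = 1 − 6×26 / (5×24) = 1 − 156/120 ≈ -0.300

-0.300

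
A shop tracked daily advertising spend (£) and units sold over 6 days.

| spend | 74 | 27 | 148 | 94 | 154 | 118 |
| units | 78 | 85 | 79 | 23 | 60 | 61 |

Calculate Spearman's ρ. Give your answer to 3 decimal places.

Rank spend: 2, 1, 5, 3, 6, 4
Rank units: 4, 6, 5, 1, 2, 3
d = rank(spend) − rank(units): -2, -5, 0, 2, 4, 1; Σd² = 50
ρ = 1 − 6Σd² / [n(n²−1)] = 1 − 6×50 / (6×35) = 1 − 300/210 ≈ -0.429

-0.429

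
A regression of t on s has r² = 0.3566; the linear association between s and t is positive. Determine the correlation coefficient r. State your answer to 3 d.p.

0.597

|r| = √0.3566 = 0.597
The association is positive, so r = 0.597.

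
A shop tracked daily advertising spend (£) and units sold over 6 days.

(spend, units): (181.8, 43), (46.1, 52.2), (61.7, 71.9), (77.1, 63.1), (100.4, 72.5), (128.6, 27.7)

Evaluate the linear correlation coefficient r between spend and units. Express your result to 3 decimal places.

-0.555

n = 6, Σx = 595.7, Σy = 330.4, Σx² = 71545.87, Σy² = 19748.6, Σxy = 30366.28
nΣxy − ΣxΣy = 182197.68 − 196819.28 = -14621.6
nΣx² − (Σx)² = 429275.22 − 354858.49 = 74416.73; nΣy² − (Σy)² = 118491.6 − 109164.16 = 9327.44
r = -14621.6 / √(74416.73 × 9327.44) = -14621.6 / 26346.1114 ≈ -0.555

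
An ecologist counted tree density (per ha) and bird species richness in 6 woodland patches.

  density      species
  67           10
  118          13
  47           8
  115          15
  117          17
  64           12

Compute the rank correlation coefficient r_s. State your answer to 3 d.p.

Rank density: 3, 6, 1, 4, 5, 2
Rank species: 2, 4, 1, 5, 6, 3
d = rank(density) − rank(species): 1, 2, 0, -1, -1, -1; Σd² = 8
ρ = 1 − 6Σd² / [n(n²−1)] = 1 − 6×8 / (6×35) = 1 − 48/210 ≈ 0.771

0.771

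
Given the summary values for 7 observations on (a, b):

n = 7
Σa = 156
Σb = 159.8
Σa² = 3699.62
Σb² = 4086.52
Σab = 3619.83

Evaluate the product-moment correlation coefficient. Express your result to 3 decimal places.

0.187

r = (nΣab − ΣaΣb) / √[(nΣa² − (Σa)²)(nΣb² − (Σb)²)]
Numerator: 7×3619.83 − 156×159.8 = 410.01
Denominator: √[(25897.34 − 24336)(28605.64 − 25536.04)] = √[1561.34 × 3069.6] = 2189.2212
r = 410.01 / 2189.2212 ≈ 0.187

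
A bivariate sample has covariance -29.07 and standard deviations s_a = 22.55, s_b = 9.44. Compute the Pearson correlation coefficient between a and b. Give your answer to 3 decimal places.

r = Cov(a,b) / (s_a · s_b) = -29.07 / (22.55 × 9.44)
  = -29.07 / 212.8720 ≈ -0.137

-0.137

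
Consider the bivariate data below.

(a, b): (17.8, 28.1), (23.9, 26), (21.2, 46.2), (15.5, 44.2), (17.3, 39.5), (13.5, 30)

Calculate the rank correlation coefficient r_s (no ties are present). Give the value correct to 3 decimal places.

-0.257

Rank a: 4, 6, 5, 2, 3, 1
Rank b: 2, 1, 6, 5, 4, 3
d = rank(a) − rank(b): 2, 5, -1, -3, -1, -2; Σd² = 44
ρ = 1 − 6Σd² / [n(n²−1)] = 1 − 6×44 / (6×35) = 1 − 264/210 ≈ -0.257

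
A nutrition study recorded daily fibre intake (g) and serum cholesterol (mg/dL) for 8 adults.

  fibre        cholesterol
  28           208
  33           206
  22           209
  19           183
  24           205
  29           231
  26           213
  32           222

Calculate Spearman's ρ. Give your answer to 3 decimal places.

0.476

Rank fibre: 5, 8, 2, 1, 3, 6, 4, 7
Rank cholesterol: 4, 3, 5, 1, 2, 8, 6, 7
d = rank(fibre) − rank(cholesterol): 1, 5, -3, 0, 1, -2, -2, 0; Σd² = 44
ρ = 1 − 6Σd² / [n(n²−1)] = 1 − 6×44 / (8×63) = 1 − 264/504 ≈ 0.476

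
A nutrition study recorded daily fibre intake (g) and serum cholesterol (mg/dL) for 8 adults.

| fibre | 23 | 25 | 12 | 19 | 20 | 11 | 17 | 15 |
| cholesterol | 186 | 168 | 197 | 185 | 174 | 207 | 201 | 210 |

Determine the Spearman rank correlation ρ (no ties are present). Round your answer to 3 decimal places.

-0.810

Rank fibre: 7, 8, 2, 5, 6, 1, 4, 3
Rank cholesterol: 4, 1, 5, 3, 2, 7, 6, 8
d = rank(fibre) − rank(cholesterol): 3, 7, -3, 2, 4, -6, -2, -5; Σd² = 152
ρ = 1 − 6Σd² / [n(n²−1)] = 1 − 6×152 / (8×63) = 1 − 912/504 ≈ -0.810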